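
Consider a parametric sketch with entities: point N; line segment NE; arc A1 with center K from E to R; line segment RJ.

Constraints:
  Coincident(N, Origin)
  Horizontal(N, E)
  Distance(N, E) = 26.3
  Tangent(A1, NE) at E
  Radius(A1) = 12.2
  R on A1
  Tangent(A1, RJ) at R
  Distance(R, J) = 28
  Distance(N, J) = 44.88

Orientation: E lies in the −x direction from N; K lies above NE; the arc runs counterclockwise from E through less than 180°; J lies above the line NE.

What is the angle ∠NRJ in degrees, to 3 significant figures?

140°

N is at the origin; N and E share the same y with |NE| = 26.3 and E on the −x side, so E = (-26.3, 0.00). Tangency of A1 to NE means the radius KE is perpendicular to NE, so K = E + (0, 12.2) = (-26.3, 12.2). Since KR ⟂ RJ (tangency), |KJ| = √(12.2² + 28.0²) = 30.5 regardless of where R sits on A1. So J lies on both circle(N, 44.88) and circle(K, 30.5); the above-NE intersection is J = (-17.3, 41.4). R is the foot of the tangent from J: R = (-14.2, 13.6).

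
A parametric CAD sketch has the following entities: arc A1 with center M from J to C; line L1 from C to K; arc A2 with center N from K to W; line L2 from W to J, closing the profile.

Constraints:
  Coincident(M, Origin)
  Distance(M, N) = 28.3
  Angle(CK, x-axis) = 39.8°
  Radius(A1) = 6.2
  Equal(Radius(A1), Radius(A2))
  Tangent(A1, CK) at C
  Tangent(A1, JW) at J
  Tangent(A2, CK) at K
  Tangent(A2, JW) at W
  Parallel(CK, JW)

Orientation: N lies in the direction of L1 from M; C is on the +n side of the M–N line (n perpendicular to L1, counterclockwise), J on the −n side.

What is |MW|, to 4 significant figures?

28.97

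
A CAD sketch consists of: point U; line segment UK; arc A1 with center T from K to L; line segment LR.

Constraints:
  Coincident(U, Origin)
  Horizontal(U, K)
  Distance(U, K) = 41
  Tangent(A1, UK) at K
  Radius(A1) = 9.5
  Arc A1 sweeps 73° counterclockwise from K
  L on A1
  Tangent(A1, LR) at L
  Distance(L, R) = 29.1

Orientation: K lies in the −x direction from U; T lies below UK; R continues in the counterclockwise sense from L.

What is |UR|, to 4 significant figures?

68.02

U is at the origin; U and K share the same y with |UK| = 41.0 and K on the −x side, so K = (-41.00, 0.000). Tangency of A1 to UK means the radius TK is perpendicular to UK, so T = K + (0, -9.5) = (-41.00, -9.500). On A1, K sits at bearing 90° from T; a 73° counterclockwise sweep puts L at bearing 163°, so L = T + 9.5·(cos 163°, sin 163°) = (-50.08, -6.722). A1 meets LR tangentially, so TL is at right angles to LR, so LR runs along (−sin 163°, cos 163°); with |LR| = 29.1, R = (-58.59, -34.55). Then |UR| = |R − U| = 68.02.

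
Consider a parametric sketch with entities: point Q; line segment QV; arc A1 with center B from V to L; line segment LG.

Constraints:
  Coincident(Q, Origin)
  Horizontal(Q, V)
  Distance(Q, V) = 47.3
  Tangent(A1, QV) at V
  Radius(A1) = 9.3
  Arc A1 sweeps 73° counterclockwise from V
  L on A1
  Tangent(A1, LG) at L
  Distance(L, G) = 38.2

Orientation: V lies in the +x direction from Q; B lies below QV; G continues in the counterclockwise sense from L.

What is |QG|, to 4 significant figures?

51.00

Q is at the origin; QV is horizontal with |QV| = 47.3 and V on the +x side, so V = (47.30, 0.000). A1 meets QV tangentially, so BV is at right angles to QV, so B = V + (0, -9.3) = (47.30, -9.300). On A1, V sits at bearing 90° from B; a 73° counterclockwise sweep puts L at bearing 163°, so L = B + 9.3·(cos 163°, sin 163°) = (38.41, -6.581). Since A1 is tangent to LG there, BL ⟂ LG, so LG runs along (−sin 163°, cos 163°); with |LG| = 38.2, G = (27.24, -43.11). Then |QG| = |G − Q| = 51.00.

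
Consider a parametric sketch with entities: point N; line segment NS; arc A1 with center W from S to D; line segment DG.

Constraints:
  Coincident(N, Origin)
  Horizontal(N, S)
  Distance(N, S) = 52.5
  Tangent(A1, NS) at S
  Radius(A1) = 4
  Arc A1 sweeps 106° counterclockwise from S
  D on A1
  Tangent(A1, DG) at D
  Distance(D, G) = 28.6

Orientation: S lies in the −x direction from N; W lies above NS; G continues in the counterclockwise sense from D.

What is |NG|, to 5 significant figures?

65.261

On A1, S sits at bearing -90° from W; a 106° counterclockwise sweep puts D at bearing 16°, so D = W + 4.0·(cos 16°, sin 16°) = (-48.655, 5.1025). A1 meets DG tangentially, so WD is at right angles to DG, so DG runs along (−sin 16°, cos 16°); with |DG| = 28.6, G = (-56.538, 32.595). Then |NG| = |G − N| = 65.261.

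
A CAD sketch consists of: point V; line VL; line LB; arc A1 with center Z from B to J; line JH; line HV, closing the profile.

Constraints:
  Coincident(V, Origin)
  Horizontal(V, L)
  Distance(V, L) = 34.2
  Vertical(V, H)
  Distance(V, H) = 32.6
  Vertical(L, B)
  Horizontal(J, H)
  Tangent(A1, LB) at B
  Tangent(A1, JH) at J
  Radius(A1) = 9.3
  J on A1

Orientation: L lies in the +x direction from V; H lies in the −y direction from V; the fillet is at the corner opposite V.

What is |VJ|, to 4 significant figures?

41.02

V is at the origin; VL is horizontal with |VL| = 34.2 and L on the +x side, so L = (34.20, 0.000). V and H share the same x with |VH| = 32.6 and H on the −y side, so H = (0.000, -32.60). The virtual corner opposite V is at (34.20, -32.60). Since A1 is tangent to LB there, ZB ⟂ LB and since A1 is tangent to JH there, ZJ ⟂ JH, with radius 9.3, so the center Z sits 9.3 in from both sides at Z = (24.90, -23.30). That places the tangent points at B = (34.20, -23.30) on LB and J = (24.90, -32.60) on JH. Then |VJ| = |J − V| = 41.02.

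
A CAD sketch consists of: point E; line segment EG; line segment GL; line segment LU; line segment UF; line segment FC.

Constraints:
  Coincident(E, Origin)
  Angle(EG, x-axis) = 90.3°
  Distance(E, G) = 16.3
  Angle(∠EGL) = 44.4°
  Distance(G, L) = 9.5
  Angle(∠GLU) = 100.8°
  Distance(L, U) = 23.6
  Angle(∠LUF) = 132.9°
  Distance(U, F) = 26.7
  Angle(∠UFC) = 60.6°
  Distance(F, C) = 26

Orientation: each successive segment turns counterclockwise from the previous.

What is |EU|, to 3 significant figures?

12.0

∠EGL = 44.4° gives GL at -134° from the x-axis; with |GL| = 9.5, L = (-6.70, 9.48). ∠GLU = 100.8° gives LU at -54.9° from the x-axis; with |LU| = 23.6, U = (6.87, -9.83). Then |EU| = |U − E| = 12.0.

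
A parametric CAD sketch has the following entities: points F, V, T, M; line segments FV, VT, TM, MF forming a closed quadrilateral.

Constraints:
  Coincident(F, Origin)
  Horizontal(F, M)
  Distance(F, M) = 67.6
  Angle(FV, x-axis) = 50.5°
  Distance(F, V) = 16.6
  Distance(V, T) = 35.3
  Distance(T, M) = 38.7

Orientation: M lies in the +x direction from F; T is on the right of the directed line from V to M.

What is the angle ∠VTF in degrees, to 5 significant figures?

27.138°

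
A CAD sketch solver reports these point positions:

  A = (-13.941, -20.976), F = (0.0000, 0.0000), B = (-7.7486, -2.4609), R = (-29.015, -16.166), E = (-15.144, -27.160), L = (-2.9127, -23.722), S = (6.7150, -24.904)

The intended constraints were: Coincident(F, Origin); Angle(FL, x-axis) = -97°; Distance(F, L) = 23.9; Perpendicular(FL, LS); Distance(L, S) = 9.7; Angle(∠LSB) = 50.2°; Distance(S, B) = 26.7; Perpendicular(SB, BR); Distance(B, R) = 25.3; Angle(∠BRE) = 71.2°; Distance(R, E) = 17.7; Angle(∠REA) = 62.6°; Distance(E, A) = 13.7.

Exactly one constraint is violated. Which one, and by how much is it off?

Distance(E, A) = 13.7 — off by 7.40.

F = (0.00, 0.00) ✓; FL at -97.00° ✓; |FL| = 23.90 ✓; ∠(FL, LS) = 90.00° ✓; |LS| = 9.700 ✓; ∠LSB = 50.20° ✓; |SB| = 26.70 ✓; ∠(SB, BR) = 90.00° ✓; |BR| = 25.30 ✓; ∠BRE = 71.20° ✓; |RE| = 17.70 ✓; ∠REA = 62.61° ✓; |EA| = 6.300 ✗.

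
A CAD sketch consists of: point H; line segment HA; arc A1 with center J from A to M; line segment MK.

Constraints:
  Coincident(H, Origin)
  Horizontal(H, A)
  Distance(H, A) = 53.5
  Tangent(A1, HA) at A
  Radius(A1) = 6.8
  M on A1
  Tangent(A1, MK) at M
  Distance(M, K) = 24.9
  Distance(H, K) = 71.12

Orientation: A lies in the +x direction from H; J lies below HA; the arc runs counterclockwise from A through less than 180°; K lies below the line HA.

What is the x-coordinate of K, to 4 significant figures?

64.39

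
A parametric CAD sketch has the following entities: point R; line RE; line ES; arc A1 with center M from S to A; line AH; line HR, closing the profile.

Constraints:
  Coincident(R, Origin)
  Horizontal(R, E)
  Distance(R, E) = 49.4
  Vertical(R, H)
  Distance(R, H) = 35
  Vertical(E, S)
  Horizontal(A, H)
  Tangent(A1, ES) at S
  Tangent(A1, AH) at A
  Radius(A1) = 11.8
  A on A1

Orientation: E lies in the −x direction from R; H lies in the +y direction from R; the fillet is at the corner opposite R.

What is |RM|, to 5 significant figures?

44.181

R and H share the same x with |RH| = 35.0 and H on the +y side, so H = (0.0000, 35.000). The virtual corner opposite R is at (-49.400, 35.000). The tangent condition forces MS to be normal to ES and since A1 is tangent to AH there, MA ⟂ AH, with radius 11.8, so the center M sits 11.8 in from both sides at M = (-37.600, 23.200). Then |RM| = |M − R| = 44.181.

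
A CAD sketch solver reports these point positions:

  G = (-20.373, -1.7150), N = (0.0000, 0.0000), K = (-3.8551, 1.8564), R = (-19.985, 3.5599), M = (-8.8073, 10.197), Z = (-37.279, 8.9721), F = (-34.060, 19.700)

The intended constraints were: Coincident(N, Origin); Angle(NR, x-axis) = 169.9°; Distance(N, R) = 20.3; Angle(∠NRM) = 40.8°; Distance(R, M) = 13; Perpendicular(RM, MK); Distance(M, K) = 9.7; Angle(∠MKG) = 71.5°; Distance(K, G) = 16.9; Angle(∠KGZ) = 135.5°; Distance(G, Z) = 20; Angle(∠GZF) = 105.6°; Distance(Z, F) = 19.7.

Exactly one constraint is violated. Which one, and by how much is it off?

Distance(Z, F) = 19.7 — off by 8.50.

N = (0.00, 0.00) ✓; NR at 169.9° ✓; |NR| = 20.30 ✓; ∠NRM = 40.80° ✓; |RM| = 13.00 ✓; ∠(RM, MK) = 90.00° ✓; |MK| = 9.700 ✓; ∠MKG = 71.50° ✓; |KG| = 16.90 ✓; ∠KGZ = 135.5° ✓; |GZ| = 20.00 ✓; ∠GZF = 105.6° ✓; |ZF| = 11.20 ✗.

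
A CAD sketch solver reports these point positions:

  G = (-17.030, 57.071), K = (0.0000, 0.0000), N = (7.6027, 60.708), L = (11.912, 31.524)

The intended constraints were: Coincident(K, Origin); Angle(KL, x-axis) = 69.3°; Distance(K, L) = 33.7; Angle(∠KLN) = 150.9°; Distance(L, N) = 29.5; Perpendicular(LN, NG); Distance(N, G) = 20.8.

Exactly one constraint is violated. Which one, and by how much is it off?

Distance(N, G) = 20.8 — off by 4.10.

K = (0.00, 0.00) ✓; KL at 69.30° ✓; |KL| = 33.70 ✓; ∠KLN = 150.9° ✓; |LN| = 29.50 ✓; ∠(LN, NG) = 90.00° ✓; |NG| = 24.90 ✗.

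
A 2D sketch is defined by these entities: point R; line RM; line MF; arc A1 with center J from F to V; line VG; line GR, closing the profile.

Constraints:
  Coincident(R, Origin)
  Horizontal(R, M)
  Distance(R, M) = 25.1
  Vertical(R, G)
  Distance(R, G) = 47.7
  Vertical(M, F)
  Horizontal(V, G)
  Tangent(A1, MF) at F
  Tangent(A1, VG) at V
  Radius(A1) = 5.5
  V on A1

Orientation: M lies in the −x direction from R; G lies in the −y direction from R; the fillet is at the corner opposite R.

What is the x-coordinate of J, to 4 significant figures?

-19.60

R and G share the same x with |RG| = 47.7 and G on the −y side, so G = (0.000, -47.70). The virtual corner opposite R is at (-25.10, -47.70). A1 meets MF tangentially, so JF is at right angles to MF and A1 meets VG tangentially, so JV is at right angles to VG, with radius 5.5, so the center J sits 5.5 in from both sides at J = (-19.60, -42.20). So J.x = -19.60.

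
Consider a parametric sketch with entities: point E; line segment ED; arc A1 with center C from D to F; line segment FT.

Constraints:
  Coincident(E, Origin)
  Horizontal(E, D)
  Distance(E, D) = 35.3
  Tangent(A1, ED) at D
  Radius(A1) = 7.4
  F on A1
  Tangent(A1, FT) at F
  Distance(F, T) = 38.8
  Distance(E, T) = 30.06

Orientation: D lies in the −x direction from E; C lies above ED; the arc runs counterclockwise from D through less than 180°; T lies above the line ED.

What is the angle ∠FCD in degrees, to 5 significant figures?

45.565°

E is at the origin; E and D share the same y with |ED| = 35.3 and D on the −x side, so D = (-35.300, 0.0000). The tangent condition forces CD to be normal to ED, so C = D + (0, 7.4) = (-35.300, 7.4000). Since CF ⟂ FT (tangency), |CT| = √(7.4² + 38.8²) = 39.499 regardless of where F sits on A1. So T lies on both circle(E, 30.06) and circle(C, 39.499); the above-ED intersection is T = (-2.8523, 29.924). F is the foot of the tangent from T: F = (-30.016, 2.2193).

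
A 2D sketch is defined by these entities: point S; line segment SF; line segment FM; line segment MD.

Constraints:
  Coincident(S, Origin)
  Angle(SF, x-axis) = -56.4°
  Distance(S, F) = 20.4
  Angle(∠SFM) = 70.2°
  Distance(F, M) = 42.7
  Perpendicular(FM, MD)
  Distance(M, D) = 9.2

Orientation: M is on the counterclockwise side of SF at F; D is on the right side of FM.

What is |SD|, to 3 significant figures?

45.7

S is at the origin; SF runs at -56.4° with length 20.4, so F = 20.4·(cos -56.4°, sin -56.4°) = (11.3, -17.0). ∠SFM = 70.2°, so FM runs at -56.4° + (180° − 70.2°) = 53.4° from the x-axis; with |FM| = 42.7, M = F + 42.7·(cos 53.4°, sin 53.4°) = (36.7, 17.3). The perpendicularity gives MD at right angles to FM; with |MD| = 9.2 on the right of FM, D = M + 9.2·(0.803, -0.596) = (44.1, 11.8). Then |SD| = |D − S| = 45.7.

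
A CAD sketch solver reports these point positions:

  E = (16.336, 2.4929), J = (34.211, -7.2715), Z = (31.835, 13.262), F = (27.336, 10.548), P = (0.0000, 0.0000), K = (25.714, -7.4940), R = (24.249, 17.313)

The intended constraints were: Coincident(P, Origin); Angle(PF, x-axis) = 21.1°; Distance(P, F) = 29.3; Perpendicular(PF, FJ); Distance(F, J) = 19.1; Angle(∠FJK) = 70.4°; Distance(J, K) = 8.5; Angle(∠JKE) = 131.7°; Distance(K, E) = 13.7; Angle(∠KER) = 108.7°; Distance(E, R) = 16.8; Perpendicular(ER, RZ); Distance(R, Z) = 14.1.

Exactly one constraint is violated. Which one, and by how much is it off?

Distance(R, Z) = 14.1 — off by 5.50.

P = (0.00, 0.00) ✓; PF at 21.10° ✓; |PF| = 29.30 ✓; ∠(PF, FJ) = 90.00° ✓; |FJ| = 19.10 ✓; ∠FJK = 70.40° ✓; |JK| = 8.500 ✓; ∠JKE = 131.7° ✓; |KE| = 13.70 ✓; ∠KER = 108.7° ✓; |ER| = 16.80 ✓; ∠(ER, RZ) = 90.00° ✓; |RZ| = 8.600 ✗.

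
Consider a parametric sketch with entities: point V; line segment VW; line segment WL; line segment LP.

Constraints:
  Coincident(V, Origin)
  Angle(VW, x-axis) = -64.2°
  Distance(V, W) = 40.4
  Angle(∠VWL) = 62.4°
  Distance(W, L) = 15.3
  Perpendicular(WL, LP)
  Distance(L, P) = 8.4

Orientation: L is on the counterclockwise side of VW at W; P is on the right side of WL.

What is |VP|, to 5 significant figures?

44.335

V is at the origin; VW runs at -64.2° with length 40.4, so W = 40.4·(cos -64.2°, sin -64.2°) = (17.583, -36.373). ∠VWL = 62.4°, so WL runs at -64.2° + (180° − 62.4°) = 53.400° from the x-axis; with |WL| = 15.3, L = W + 15.3·(cos 53.400°, sin 53.400°) = (26.706, -24.090). WL ⟂ LP; with |LP| = 8.4 on the right of WL, P = L + 8.4·(0.80282, -0.59622) = (33.449, -29.098). Then |VP| = |P − V| = 44.335.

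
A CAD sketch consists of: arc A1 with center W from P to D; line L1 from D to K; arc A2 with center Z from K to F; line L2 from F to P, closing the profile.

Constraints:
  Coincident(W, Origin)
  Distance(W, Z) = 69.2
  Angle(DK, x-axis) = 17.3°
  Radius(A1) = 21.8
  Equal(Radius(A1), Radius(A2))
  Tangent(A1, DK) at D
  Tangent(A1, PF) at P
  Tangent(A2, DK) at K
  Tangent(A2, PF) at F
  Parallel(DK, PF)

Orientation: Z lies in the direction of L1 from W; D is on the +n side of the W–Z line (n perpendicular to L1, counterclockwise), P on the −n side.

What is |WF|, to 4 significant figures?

72.55

The slot axis is L1's direction at 17.3°, so u = (cos 17.3°, sin 17.3°) = (0.9548, 0.2974) and n = (−sin 17.3°, cos 17.3°) = (-0.2974, 0.9548). W is at the origin and Z lies 69.2 along u from W, so Z = 69.2·u = (66.07, 20.58). Tangency of A1 to both parallel lines with radius 21.8 puts D and P at W ± 21.8·n: D = (-6.483, 20.81), P = (6.483, -20.81). Equal radii place K and F the same way about Z: K = Z + 21.8·n = (59.59, 41.39), F = Z − 21.8·n = (72.55, -0.2354). Then |WF| = |F − W| = 72.55.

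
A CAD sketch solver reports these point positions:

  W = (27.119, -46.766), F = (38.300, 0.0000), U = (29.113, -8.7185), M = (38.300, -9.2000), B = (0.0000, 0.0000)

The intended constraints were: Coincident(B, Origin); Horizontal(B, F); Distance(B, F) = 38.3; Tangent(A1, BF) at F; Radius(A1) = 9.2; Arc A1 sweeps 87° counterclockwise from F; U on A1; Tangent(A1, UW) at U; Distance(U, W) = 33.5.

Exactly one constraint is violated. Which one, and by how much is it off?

Distance(U, W) = 33.5 — off by 4.60.

B = (0.00, 0.00) ✓; B.y = 0.00, F.y = 0.00 ✓; |BF| = 38.30 ✓; ∠(MF, FB) = 90.00° ✓; |MF| = 9.200 ✓; bearing(M→U) − bearing(M→F) = 87.00° ✓; |MU| = 9.200 ✓; ∠(MU, UW) = 90.00° ✓; |UW| = 38.10 ✗.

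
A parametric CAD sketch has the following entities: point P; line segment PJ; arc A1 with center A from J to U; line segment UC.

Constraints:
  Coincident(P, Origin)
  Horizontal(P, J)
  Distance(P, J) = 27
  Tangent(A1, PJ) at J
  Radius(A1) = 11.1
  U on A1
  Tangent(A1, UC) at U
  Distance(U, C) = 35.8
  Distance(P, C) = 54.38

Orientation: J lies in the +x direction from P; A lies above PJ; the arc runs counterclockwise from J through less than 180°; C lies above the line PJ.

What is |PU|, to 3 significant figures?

40.3

P is at the origin; P and J share the same y with |PJ| = 27.0 and J on the +x side, so J = (27.0, 0.00). A1 meets PJ tangentially, so AJ is at right angles to PJ, so A = J + (0, 11.1) = (27.0, 11.1). Since AU ⟂ UC (tangency), |AC| = √(11.1² + 35.8²) = 37.5 regardless of where U sits on A1. So C lies on both circle(P, 54.38) and circle(A, 37.5); the above-PJ intersection is C = (24.6, 48.5). U is the foot of the tangent from C: U = (37.4, 15.1).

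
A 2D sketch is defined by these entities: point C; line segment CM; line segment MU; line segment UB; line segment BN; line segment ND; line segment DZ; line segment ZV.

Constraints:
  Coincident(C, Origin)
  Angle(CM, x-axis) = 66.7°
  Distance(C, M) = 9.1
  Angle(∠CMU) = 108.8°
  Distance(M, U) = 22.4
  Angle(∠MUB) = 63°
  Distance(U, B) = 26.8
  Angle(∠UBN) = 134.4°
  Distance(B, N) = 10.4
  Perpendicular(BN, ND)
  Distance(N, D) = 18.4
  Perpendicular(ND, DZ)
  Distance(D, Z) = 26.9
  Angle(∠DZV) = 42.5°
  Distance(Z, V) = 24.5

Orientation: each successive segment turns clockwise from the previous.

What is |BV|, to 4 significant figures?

2.421

C is at the origin; CM runs at 66.7° with length 9.1, so M = (3.599, 8.358). ∠CMU = 108.8° gives MU at -4.500° from the x-axis; with |MU| = 22.4, U = (25.93, 6.600). ∠MUB = 63.0° gives UB at -121.5° from the x-axis; with |UB| = 26.8, B = (11.93, -16.25). ∠UBN = 134.4° gives BN at -167.1° from the x-axis; with |BN| = 10.4, N = (1.790, -18.57). BN ⟂ ND, so ND runs at 102.9°; with |ND| = 18.4, D = (-2.318, -0.6366). ND ⟂ DZ, so DZ runs at 12.90°; with |DZ| = 26.9, Z = (23.90, 5.369). ∠DZV = 42.5° gives ZV at -124.6° from the x-axis; with |ZV| = 24.5, V = (9.991, -14.80). Then |BV| = |V − B| = 2.421.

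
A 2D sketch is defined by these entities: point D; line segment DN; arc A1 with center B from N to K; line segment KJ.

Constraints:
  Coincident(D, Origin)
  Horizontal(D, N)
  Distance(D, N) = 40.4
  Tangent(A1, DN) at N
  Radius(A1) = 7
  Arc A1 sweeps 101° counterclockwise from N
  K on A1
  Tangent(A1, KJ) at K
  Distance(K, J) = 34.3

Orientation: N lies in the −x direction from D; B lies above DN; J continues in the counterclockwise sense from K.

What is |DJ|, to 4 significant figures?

58.05

D is at the origin; DN is horizontal with |DN| = 40.4 and N on the −x side, so N = (-40.40, 0.000). Since A1 is tangent to DN there, BN ⟂ DN, so B = N + (0, 7) = (-40.40, 7.000). On A1, N sits at bearing -90° from B; a 101° counterclockwise sweep puts K at bearing 11°, so K = B + 7.0·(cos 11°, sin 11°) = (-33.53, 8.336). Since A1 is tangent to KJ there, BK ⟂ KJ, so KJ runs along (−sin 11°, cos 11°); with |KJ| = 34.3, J = (-40.07, 42.01). Then |DJ| = |J − D| = 58.05.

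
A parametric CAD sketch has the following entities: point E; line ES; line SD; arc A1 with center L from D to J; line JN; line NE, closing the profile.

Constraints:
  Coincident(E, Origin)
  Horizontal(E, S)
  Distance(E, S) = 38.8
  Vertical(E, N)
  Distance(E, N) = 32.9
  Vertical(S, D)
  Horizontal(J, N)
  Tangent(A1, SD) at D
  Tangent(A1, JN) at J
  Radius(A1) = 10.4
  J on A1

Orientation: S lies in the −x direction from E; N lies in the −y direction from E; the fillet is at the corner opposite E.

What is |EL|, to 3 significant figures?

36.2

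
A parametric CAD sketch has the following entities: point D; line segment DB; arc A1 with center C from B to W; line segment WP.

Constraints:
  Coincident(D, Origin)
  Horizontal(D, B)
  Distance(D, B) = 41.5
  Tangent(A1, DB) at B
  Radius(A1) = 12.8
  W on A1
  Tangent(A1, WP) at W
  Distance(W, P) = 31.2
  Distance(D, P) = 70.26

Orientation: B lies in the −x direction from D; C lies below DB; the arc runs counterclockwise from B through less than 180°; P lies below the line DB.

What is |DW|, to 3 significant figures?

55.7

D is at the origin; D and B share the same y with |DB| = 41.5 and B on the −x side, so B = (-41.5, 0.00). The tangent condition forces CB to be normal to DB, so C = B + (0, -12.8) = (-41.5, -12.8). Since CW ⟂ WP (tangency), |CP| = √(12.8² + 31.2²) = 33.7 regardless of where W sits on A1. So P lies on both circle(D, 70.26) and circle(C, 33.7); the below-DB intersection is P = (-55.0, -43.7). W is the foot of the tangent from P: W = (-54.3, -12.5).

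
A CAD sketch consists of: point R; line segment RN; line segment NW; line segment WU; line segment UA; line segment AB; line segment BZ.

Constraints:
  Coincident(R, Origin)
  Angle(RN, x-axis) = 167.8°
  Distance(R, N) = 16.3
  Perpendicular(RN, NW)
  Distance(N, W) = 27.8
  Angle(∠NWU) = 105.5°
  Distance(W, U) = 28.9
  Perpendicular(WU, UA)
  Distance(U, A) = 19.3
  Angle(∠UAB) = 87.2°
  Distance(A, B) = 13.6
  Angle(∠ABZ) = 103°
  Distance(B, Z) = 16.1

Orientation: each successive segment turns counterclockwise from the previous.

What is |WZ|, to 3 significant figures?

12.8

R is at the origin; RN runs at 167.8° with length 16.3, so N = (-15.9, 3.44). The perpendicularity gives NW at right angles to RN, so NW runs at -102°; with |NW| = 27.8, W = (-21.8, -23.7). ∠NWU = 105.5° gives WU at -27.7° from the x-axis; with |WU| = 28.9, U = (3.78, -37.2). WU is perpendicular to UA, so UA runs at 62.3°; with |UA| = 19.3, A = (12.8, -20.1). ∠UAB = 87.2° gives AB at 155° from the x-axis; with |AB| = 13.6, B = (0.417, -14.3). ∠ABZ = 103.0° gives BZ at -128° from the x-axis; with |BZ| = 16.1, Z = (-9.47, -27.1). Then |WZ| = |Z − W| = 12.8.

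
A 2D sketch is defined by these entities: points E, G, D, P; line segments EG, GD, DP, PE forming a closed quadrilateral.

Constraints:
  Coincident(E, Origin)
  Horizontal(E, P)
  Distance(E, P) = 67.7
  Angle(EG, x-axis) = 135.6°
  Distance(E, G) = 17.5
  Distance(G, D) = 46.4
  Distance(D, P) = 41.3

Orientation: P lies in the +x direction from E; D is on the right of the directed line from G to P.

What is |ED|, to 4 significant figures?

29.81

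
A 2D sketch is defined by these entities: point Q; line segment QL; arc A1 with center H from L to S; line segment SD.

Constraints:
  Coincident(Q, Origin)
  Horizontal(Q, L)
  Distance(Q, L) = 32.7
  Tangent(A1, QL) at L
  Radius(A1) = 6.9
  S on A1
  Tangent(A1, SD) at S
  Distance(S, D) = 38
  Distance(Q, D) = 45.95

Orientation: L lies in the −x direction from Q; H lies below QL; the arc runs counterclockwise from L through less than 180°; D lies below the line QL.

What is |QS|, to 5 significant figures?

39.924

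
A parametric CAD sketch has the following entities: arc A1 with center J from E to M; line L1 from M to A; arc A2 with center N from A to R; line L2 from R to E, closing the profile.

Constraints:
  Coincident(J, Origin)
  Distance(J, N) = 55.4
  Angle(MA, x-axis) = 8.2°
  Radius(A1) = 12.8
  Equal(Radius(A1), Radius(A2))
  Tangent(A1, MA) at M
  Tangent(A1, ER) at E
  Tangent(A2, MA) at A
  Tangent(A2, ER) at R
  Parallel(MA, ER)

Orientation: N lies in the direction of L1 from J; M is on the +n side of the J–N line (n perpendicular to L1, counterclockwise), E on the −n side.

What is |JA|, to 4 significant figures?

56.86

The slot axis is L1's direction at 8.2°, so u = (cos 8.2°, sin 8.2°) = (0.9898, 0.1426) and n = (−sin 8.2°, cos 8.2°) = (-0.1426, 0.9898). J is at the origin and N lies 55.4 along u from J, so N = 55.4·u = (54.83, 7.902). Tangency of A1 to both parallel lines with radius 12.8 puts M and E at J ± 12.8·n: M = (-1.826, 12.67), E = (1.826, -12.67). Equal radii place A and R the same way about N: A = N + 12.8·n = (53.01, 20.57), R = N − 12.8·n = (56.66, -4.767). Then |JA| = |A − J| = 56.86.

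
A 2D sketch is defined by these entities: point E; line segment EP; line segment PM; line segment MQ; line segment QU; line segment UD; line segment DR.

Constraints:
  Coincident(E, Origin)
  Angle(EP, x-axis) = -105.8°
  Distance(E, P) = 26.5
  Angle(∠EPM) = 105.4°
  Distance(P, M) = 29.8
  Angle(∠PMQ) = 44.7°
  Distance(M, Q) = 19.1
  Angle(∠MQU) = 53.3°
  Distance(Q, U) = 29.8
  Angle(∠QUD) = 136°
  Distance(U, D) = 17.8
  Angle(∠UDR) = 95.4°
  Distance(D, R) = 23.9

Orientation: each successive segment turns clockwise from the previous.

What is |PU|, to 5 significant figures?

20.106

E is at the origin; EP runs at -105.8° with length 26.5, so P = (-7.2154, -25.499). ∠EPM = 105.4° gives PM at 179.60° from the x-axis; with |PM| = 29.8, M = (-37.015, -25.291). ∠PMQ = 44.7° gives MQ at 44.300° from the x-axis; with |MQ| = 19.1, Q = (-23.345, -11.951). ∠MQU = 53.3° gives QU at -82.400° from the x-axis; with |QU| = 29.8, U = (-19.404, -41.489). Then |PU| = |U − P| = 20.106.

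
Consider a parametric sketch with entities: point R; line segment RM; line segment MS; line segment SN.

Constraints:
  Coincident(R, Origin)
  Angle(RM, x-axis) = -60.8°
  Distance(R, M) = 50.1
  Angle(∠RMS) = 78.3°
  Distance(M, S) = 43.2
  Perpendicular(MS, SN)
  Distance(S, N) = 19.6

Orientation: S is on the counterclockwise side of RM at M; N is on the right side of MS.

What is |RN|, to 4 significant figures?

76.20

R is at the origin; RM runs at -60.8° with length 50.1, so M = 50.1·(cos -60.8°, sin -60.8°) = (24.44, -43.73). ∠RMS = 78.3°, so MS runs at -60.8° + (180° − 78.3°) = 40.90° from the x-axis; with |MS| = 43.2, S = M + 43.2·(cos 40.90°, sin 40.90°) = (57.09, -15.45). MS ⟂ SN; with |SN| = 19.6 on the right of MS, N = S + 19.6·(0.6547, -0.7559) = (69.93, -30.26). Then |RN| = |N − R| = 76.20.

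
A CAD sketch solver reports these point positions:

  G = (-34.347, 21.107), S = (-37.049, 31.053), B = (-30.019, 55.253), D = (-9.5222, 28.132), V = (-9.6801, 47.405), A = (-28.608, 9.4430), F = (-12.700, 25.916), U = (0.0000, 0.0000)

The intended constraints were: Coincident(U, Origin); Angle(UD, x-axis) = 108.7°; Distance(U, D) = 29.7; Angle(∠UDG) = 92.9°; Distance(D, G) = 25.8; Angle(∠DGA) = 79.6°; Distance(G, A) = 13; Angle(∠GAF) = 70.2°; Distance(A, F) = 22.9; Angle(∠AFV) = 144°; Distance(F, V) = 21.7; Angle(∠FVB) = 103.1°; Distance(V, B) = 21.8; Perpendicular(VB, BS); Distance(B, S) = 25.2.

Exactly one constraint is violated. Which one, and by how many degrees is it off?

Perpendicular(VB, BS) — off by 4.90°.

U = (0.00, 0.00) ✓; UD at 108.7° ✓; |UD| = 29.70 ✓; ∠UDG = 92.90° ✓; |DG| = 25.80 ✓; ∠DGA = 79.60° ✓; |GA| = 13.00 ✓; ∠GAF = 70.20° ✓; |AF| = 22.90 ✓; ∠AFV = 144.0° ✓; |FV| = 21.70 ✓; ∠FVB = 103.1° ✓; |VB| = 21.80 ✓; ∠(VB, BS) = 94.90° ✗; |BS| = 25.20 ✓.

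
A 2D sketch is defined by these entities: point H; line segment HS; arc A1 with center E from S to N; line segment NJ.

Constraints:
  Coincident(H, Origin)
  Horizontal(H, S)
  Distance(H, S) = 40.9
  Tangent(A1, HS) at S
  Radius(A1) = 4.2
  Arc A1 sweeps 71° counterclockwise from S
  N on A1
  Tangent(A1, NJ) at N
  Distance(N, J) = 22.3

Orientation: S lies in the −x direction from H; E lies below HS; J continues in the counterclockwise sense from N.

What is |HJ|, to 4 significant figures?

57.36

H is at the origin; H and S share the same y with |HS| = 40.9 and S on the −x side, so S = (-40.90, 0.000). Since A1 is tangent to HS there, ES ⟂ HS, so E = S + (0, -4.2) = (-40.90, -4.200). On A1, S sits at bearing 90° from E; a 71° counterclockwise sweep puts N at bearing 161°, so N = E + 4.2·(cos 161°, sin 161°) = (-44.87, -2.833). The tangent condition forces EN to be normal to NJ, so NJ runs along (−sin 161°, cos 161°); with |NJ| = 22.3, J = (-52.13, -23.92). Then |HJ| = |J − H| = 57.36.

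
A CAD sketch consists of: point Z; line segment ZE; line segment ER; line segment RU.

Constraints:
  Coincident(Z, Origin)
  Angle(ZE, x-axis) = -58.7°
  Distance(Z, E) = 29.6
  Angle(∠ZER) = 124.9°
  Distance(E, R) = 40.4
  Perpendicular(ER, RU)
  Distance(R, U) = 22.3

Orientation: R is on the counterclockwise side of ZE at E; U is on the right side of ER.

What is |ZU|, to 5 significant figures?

73.870

Z is at the origin; ZE runs at -58.7° with length 29.6, so E = 29.6·(cos -58.7°, sin -58.7°) = (15.378, -25.292). ∠ZER = 124.9°, so ER runs at -58.7° + (180° − 124.9°) = -3.6000° from the x-axis; with |ER| = 40.4, R = E + 40.4·(cos -3.6000°, sin -3.6000°) = (55.698, -27.829). ER ⟂ RU; with |RU| = 22.3 on the right of ER, U = R + 22.3·(-0.062791, -0.99803) = (54.298, -50.085). Then |ZU| = |U − Z| = 73.870.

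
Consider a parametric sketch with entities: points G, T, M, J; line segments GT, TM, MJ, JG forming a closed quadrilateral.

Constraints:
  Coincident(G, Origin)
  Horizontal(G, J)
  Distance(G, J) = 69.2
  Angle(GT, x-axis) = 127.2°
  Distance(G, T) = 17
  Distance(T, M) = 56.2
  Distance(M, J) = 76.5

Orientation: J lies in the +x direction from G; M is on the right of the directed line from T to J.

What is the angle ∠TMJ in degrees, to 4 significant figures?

73.02°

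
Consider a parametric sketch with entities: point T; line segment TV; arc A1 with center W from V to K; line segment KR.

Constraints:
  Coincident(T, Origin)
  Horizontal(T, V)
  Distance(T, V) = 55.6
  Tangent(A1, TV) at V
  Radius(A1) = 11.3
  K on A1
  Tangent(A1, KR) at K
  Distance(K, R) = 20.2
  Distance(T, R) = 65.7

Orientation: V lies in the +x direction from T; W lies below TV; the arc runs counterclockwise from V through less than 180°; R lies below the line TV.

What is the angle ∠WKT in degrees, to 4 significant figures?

129.6°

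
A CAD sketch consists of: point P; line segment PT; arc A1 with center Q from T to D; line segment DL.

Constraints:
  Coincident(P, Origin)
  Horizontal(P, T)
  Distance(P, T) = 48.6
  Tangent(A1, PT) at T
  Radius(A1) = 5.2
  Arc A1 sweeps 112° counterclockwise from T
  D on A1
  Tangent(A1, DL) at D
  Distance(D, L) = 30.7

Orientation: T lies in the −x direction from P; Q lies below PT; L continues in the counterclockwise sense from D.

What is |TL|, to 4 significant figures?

36.23

P is at the origin; P and T share the same y with |PT| = 48.6 and T on the −x side, so T = (-48.60, 0.000). Tangency of A1 to PT means the radius QT is perpendicular to PT, so Q = T + (0, -5.2) = (-48.60, -5.200). On A1, T sits at bearing 90° from Q; a 112° counterclockwise sweep puts D at bearing 202°, so D = Q + 5.2·(cos 202°, sin 202°) = (-53.42, -7.148). Since A1 is tangent to DL there, QD ⟂ DL, so DL runs along (−sin 202°, cos 202°); with |DL| = 30.7, L = (-41.92, -35.61). Then |TL| = |L − T| = 36.23.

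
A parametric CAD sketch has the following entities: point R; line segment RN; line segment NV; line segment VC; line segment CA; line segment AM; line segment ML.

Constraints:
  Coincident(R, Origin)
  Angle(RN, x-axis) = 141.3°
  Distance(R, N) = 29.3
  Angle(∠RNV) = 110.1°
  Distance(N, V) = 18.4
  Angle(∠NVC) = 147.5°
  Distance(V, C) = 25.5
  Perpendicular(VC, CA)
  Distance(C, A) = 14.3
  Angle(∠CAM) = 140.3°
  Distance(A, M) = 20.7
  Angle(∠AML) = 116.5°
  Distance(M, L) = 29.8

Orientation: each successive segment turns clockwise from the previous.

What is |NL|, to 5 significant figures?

13.590

R is at the origin; RN runs at 141.3° with length 29.3, so N = (-22.867, 18.320). ∠RNV = 110.1° gives NV at 71.400° from the x-axis; with |NV| = 18.4, V = (-16.998, 35.759). ∠NVC = 147.5° gives VC at 38.900° from the x-axis; with |VC| = 25.5, C = (2.8474, 51.772). VC ⟂ CA, so CA runs at -51.100°; with |CA| = 14.3, A = (11.827, 40.643). ∠CAM = 140.3° gives AM at -90.800° from the x-axis; with |AM| = 20.7, M = (11.538, 19.945). ∠AML = 116.5° gives ML at -154.30° from the x-axis; with |ML| = 29.8, L = (-15.314, 7.0217). Then |NL| = |L − N| = 13.590.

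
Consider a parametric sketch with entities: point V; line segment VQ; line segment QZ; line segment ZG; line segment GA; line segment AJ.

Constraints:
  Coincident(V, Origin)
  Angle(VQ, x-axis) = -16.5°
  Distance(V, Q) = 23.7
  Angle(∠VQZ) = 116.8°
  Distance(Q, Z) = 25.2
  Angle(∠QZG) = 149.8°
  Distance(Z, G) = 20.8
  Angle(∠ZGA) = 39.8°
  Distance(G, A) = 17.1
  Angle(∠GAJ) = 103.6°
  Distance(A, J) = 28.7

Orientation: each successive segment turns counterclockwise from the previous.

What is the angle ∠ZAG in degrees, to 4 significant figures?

85.19°

V is at the origin; VQ runs at -16.5° with length 23.7, so Q = (22.72, -6.731). ∠VQZ = 116.8° gives QZ at 46.70° from the x-axis; with |QZ| = 25.2, Z = (40.01, 11.61). ∠QZG = 149.8° gives ZG at 76.90° from the x-axis; with |ZG| = 20.8, G = (44.72, 31.87). ∠ZGA = 39.8° gives GA at -142.9° from the x-axis; with |GA| = 17.1, A = (31.08, 21.55). Then cos ∠ZAG = AZ·AG / (|AZ||AG|), giving 85.19°.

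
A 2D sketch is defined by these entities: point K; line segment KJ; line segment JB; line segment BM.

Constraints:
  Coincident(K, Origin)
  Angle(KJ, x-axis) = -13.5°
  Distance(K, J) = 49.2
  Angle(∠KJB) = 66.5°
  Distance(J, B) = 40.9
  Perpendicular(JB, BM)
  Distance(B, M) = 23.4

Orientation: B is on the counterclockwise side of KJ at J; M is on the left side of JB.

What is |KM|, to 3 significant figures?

30.4

K is at the origin; KJ runs at -13.5° with length 49.2, so J = 49.2·(cos -13.5°, sin -13.5°) = (47.8, -11.5). ∠KJB = 66.5°, so JB runs at -13.5° + (180° − 66.5°) = 100° from the x-axis; with |JB| = 40.9, B = J + 40.9·(cos 100°, sin 100°) = (40.7, 28.8). The perpendicularity gives BM at right angles to JB; with |BM| = 23.4 on the left of JB, M = B + 23.4·(-0.985, -0.174) = (17.7, 24.7). Then |KM| = |M − K| = 30.4.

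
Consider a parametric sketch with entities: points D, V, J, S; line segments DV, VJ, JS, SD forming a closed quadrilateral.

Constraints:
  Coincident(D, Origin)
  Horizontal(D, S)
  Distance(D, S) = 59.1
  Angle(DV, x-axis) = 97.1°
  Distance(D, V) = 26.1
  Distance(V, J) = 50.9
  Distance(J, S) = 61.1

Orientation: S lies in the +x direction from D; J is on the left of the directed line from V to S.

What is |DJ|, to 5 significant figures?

67.989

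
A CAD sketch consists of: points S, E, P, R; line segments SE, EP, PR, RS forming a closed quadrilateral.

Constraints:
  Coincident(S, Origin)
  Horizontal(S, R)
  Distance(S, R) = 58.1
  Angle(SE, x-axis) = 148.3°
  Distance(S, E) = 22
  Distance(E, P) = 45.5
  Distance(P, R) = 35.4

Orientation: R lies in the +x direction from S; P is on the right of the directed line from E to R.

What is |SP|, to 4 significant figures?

24.01

Checks: |EP| = 45.50 ✓; |PR| = 35.40 ✓.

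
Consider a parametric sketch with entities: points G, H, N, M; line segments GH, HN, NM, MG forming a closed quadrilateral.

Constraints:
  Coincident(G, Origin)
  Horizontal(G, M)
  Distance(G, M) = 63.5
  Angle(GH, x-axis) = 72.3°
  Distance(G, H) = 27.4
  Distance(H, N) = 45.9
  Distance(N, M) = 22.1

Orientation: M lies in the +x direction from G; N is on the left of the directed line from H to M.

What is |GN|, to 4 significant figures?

57.35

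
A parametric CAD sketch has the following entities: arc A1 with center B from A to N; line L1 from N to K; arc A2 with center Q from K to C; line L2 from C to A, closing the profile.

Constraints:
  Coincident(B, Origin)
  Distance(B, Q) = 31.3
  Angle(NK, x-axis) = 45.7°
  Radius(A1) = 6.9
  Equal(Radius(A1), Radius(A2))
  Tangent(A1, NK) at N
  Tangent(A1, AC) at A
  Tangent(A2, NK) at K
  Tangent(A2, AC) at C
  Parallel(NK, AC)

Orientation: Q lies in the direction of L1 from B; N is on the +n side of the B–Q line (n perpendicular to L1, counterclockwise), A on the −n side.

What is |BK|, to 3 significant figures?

32.1

The slot axis is L1's direction at 45.7°, so u = (cos 45.7°, sin 45.7°) = (0.698, 0.716) and n = (−sin 45.7°, cos 45.7°) = (-0.716, 0.698). B is at the origin and Q lies 31.3 along u from B, so Q = 31.3·u = (21.9, 22.4). Tangency of A1 to both parallel lines with radius 6.9 puts N and A at B ± 6.9·n: N = (-4.94, 4.82), A = (4.94, -4.82). Equal radii place K and C the same way about Q: K = Q + 6.9·n = (16.9, 27.2), C = Q − 6.9·n = (26.8, 17.6). Then |BK| = |K − B| = 32.1.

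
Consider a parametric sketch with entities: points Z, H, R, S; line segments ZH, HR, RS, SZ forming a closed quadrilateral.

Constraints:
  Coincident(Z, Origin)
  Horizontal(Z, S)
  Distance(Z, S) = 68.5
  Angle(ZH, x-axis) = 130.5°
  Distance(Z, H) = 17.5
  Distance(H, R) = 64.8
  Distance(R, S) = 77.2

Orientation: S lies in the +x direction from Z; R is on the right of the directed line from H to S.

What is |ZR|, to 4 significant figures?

49.13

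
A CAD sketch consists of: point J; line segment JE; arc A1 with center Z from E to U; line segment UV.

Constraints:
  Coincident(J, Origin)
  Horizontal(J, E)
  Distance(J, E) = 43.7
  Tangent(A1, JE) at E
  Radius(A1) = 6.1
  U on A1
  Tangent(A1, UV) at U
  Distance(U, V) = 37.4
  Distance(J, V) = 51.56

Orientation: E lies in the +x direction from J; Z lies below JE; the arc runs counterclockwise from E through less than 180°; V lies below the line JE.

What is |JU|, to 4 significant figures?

38.04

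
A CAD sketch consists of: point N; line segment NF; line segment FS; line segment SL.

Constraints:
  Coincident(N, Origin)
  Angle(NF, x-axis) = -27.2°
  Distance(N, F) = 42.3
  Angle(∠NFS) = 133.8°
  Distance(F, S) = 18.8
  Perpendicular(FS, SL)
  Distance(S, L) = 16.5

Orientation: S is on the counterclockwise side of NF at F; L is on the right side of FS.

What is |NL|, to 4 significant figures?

67.26

∠NFS = 133.8°, so FS runs at -27.2° + (180° − 133.8°) = 19.00° from the x-axis; with |FS| = 18.8, S = F + 18.8·(cos 19.00°, sin 19.00°) = (55.40, -13.21). The perpendicularity gives SL at right angles to FS; with |SL| = 16.5 on the right of FS, L = S + 16.5·(0.3256, -0.9455) = (60.77, -28.82). Then |NL| = |L − N| = 67.26.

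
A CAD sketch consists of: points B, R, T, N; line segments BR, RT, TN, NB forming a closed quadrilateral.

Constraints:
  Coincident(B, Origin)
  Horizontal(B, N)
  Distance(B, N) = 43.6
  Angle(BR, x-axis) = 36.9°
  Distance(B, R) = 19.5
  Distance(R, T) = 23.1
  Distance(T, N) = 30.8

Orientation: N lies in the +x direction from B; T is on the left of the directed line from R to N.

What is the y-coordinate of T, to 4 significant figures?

28.37

Checks: |RT| = 23.10 ✓; |TN| = 30.80 ✓.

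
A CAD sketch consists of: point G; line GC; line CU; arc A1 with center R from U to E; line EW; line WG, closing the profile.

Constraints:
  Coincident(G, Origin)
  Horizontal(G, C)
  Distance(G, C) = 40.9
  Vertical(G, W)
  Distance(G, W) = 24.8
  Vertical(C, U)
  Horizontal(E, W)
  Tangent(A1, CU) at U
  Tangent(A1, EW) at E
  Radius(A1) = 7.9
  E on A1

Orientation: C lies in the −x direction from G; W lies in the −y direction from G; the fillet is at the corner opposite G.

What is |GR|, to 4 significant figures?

37.08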